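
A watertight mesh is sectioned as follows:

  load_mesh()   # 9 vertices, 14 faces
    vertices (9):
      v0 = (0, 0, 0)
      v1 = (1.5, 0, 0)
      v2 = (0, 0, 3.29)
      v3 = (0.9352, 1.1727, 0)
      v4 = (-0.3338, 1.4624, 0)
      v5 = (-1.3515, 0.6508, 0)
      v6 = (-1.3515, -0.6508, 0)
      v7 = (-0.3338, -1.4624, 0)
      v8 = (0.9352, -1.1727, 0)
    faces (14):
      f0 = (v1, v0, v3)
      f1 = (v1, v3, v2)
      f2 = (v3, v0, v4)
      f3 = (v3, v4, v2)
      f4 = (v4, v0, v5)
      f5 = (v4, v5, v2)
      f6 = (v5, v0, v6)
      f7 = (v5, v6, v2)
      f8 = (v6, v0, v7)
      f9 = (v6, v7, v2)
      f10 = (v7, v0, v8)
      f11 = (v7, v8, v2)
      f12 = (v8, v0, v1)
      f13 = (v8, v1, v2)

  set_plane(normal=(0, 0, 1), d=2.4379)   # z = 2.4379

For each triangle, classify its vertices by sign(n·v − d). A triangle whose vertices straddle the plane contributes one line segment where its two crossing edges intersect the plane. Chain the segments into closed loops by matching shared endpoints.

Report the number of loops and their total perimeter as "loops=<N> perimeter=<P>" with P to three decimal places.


loops=1 perimeter=2.360

Straddling triangles (7 of 14):
  (v1,v3,v2) [--+] → (0.242214, 0.303726, 2.4379)–(0.388495, 0, 2.4379)  len=0.3371
  (v3,v4,v2) [--+] → (-0.0864532, 0.378757, 2.4379)–(0.242214, 0.303726, 2.4379)  len=0.3371
  (v4,v5,v2) [--+] → (-0.350034, 0.168555, 2.4379)–(-0.0864532, 0.378757, 2.4379)  len=0.3371
  (v5,v6,v2) [--+] → (-0.350034, -0.168555, 2.4379)–(-0.350034, 0.168555, 2.4379)  len=0.3371
  (v6,v7,v2) [--+] → (-0.0864532, -0.378757, 2.4379)–(-0.350034, -0.168555, 2.4379)  len=0.3371
  (v7,v8,v2) [--+] → (0.242214, -0.303726, 2.4379)–(-0.0864532, -0.378757, 2.4379)  len=0.3371
  (v8,v1,v2) [--+] → (0.388495, 0, 2.4379)–(0.242214, -0.303726, 2.4379)  len=0.3371

Chained into 1 loop(s):
  loop 1: 7 segments, perimeter = 2.3599
Total perimeter = 2.360


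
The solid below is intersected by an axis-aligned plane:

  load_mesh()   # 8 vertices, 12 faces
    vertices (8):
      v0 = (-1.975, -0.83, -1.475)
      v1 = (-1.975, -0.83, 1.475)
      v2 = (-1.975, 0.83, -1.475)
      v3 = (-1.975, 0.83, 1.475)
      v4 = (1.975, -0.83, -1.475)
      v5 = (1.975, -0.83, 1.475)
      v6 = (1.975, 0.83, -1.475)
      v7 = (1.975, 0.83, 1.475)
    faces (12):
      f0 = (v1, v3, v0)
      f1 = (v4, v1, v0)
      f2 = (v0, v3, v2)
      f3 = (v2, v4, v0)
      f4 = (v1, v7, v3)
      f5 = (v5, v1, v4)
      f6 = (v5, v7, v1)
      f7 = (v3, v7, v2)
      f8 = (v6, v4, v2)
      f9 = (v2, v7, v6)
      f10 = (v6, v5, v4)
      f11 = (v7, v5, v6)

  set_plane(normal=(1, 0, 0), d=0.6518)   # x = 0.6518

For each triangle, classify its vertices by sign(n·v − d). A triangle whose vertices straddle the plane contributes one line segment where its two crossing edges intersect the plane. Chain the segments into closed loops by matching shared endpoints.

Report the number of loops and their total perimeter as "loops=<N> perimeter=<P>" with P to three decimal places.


loops=1 perimeter=9.220

Straddling triangles (8 of 12):
  (v4,v1,v0) [+--] → (0.6518, -0.83, -0.486787)–(0.6518, -0.83, -1.475)  len=0.9882
  (v2,v4,v0) [-+-] → (0.6518, -0.273921, -1.475)–(0.6518, -0.83, -1.475)  len=0.5561
  (v1,v7,v3) [-+-] → (0.6518, 0.273921, 1.475)–(0.6518, 0.83, 1.475)  len=0.5561
  (v5,v1,v4) [+-+] → (0.6518, -0.83, 1.475)–(0.6518, -0.83, -0.486787)  len=1.9618
  (v5,v7,v1) [++-] → (0.6518, 0.273921, 1.475)–(0.6518, -0.83, 1.475)  len=1.1039
  (v3,v7,v2) [-+-] → (0.6518, 0.83, 1.475)–(0.6518, 0.83, 0.486787)  len=0.9882
  (v6,v4,v2) [++-] → (0.6518, -0.273921, -1.475)–(0.6518, 0.83, -1.475)  len=1.1039
  (v2,v7,v6) [-++] → (0.6518, 0.83, 0.486787)–(0.6518, 0.83, -1.475)  len=1.9618

Chained into 1 loop(s):
  loop 1: 8 segments, perimeter = 9.2200
Total perimeter = 9.220


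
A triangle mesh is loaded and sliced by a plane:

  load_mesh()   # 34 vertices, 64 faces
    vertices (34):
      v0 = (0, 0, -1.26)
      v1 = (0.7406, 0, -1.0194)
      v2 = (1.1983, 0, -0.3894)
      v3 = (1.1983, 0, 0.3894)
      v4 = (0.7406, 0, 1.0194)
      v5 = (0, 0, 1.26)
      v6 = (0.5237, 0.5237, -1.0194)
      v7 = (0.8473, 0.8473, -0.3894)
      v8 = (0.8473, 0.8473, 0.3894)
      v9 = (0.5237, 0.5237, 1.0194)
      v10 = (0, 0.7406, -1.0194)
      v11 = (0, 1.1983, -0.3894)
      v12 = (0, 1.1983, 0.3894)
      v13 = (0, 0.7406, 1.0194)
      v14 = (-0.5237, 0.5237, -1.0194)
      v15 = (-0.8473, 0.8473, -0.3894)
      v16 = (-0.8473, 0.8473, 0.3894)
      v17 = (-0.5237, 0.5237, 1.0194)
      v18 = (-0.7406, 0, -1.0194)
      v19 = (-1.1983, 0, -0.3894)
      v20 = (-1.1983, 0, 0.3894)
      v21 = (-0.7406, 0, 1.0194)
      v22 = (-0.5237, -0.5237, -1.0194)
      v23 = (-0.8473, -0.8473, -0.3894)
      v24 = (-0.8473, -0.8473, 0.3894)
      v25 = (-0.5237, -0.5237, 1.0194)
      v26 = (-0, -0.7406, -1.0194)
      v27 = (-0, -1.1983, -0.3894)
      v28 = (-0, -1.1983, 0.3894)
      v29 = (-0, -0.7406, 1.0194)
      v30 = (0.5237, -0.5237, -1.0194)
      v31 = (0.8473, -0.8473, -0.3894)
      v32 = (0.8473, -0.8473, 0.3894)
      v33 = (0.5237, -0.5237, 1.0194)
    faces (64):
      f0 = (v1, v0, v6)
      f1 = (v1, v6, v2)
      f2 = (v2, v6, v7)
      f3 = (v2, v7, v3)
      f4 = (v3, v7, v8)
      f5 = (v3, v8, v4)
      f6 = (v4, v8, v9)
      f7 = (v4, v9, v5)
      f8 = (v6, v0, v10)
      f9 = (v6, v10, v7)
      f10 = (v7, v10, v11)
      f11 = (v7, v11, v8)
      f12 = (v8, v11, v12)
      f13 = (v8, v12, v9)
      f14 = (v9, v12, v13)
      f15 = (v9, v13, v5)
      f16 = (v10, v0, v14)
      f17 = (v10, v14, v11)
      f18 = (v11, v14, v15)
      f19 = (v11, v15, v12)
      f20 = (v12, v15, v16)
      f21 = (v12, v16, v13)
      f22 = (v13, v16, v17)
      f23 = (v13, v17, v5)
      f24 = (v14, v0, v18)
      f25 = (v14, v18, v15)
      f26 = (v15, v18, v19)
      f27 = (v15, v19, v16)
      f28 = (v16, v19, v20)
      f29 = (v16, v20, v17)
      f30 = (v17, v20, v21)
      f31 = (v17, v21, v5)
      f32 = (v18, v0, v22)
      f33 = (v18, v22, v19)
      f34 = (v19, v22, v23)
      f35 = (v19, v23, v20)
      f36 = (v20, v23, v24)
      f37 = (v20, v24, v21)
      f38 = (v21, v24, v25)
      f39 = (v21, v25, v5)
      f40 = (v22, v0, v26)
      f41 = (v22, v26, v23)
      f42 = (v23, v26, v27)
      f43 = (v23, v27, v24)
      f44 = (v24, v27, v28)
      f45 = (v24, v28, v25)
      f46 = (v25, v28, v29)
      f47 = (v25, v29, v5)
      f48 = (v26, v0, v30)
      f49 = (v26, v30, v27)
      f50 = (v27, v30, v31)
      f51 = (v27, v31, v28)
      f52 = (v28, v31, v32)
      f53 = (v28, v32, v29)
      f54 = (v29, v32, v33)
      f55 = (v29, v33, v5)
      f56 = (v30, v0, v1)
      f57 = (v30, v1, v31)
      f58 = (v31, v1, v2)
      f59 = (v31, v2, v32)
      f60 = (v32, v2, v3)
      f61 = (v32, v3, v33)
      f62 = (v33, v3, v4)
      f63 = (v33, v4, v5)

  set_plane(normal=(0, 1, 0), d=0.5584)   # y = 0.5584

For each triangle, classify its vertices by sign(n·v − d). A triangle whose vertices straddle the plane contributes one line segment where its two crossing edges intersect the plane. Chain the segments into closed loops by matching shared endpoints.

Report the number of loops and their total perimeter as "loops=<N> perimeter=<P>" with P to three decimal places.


loops=1 perimeter=6.659

Straddling triangles (20 of 64):
  (v2,v6,v7) [--+] → (0.5584, 0.5584, -0.951844)–(0.966979, 0.5584, -0.3894)  len=0.6952
  (v2,v7,v3) [-+-] → (0.966979, 0.5584, -0.3894)–(0.966979, 0.5584, -0.123856)  len=0.2655
  (v3,v7,v8) [-++] → (0.966979, 0.5584, -0.123856)–(0.966979, 0.5584, 0.3894)  len=0.5133
  (v3,v8,v4) [-+-] → (0.966979, 0.5584, 0.3894)–(0.810919, 0.5584, 0.604208)  len=0.2655
  (v4,v8,v9) [-+-] → (0.810919, 0.5584, 0.604208)–(0.5584, 0.5584, 0.951844)  len=0.4297
  (v6,v0,v10) [--+] → (0, 0.5584, -1.07859)–(0.439918, 0.5584, -1.0194)  len=0.4439
  (v6,v10,v7) [-++] → (0.439918, 0.5584, -1.0194)–(0.5584, 0.5584, -0.951844)  len=0.1364
  (v8,v12,v9) [++-] → (0.496762, 0.5584, 0.986994)–(0.5584, 0.5584, 0.951844)  len=0.0710
  (v9,v12,v13) [-++] → (0.496762, 0.5584, 0.986994)–(0.439918, 0.5584, 1.0194)  len=0.0654
  (v9,v13,v5) [-+-] → (0.439918, 0.5584, 1.0194)–(0, 0.5584, 1.07859)  len=0.4439
  (v10,v0,v14) [+--] → (0, 0.5584, -1.07859)–(-0.439918, 0.5584, -1.0194)  len=0.4439
  (v10,v14,v11) [+-+] → (-0.439918, 0.5584, -1.0194)–(-0.496762, 0.5584, -0.986994)  len=0.0654
  (v11,v14,v15) [+-+] → (-0.496762, 0.5584, -0.986994)–(-0.5584, 0.5584, -0.951844)  len=0.0710
  (v13,v16,v17) [++-] → (-0.5584, 0.5584, 0.951844)–(-0.439918, 0.5584, 1.0194)  len=0.1364
  (v13,v17,v5) [+--] → (-0.439918, 0.5584, 1.0194)–(0, 0.5584, 1.07859)  len=0.4439
  (v14,v18,v15) [--+] → (-0.810919, 0.5584, -0.604208)–(-0.5584, 0.5584, -0.951844)  len=0.4297
  (v15,v18,v19) [+--] → (-0.810919, 0.5584, -0.604208)–(-0.966979, 0.5584, -0.3894)  len=0.2655
  (v15,v19,v16) [+-+] → (-0.966979, 0.5584, -0.3894)–(-0.966979, 0.5584, 0.123856)  len=0.5133
  (v16,v19,v20) [+--] → (-0.966979, 0.5584, 0.123856)–(-0.966979, 0.5584, 0.3894)  len=0.2655
  (v16,v20,v17) [+--] → (-0.966979, 0.5584, 0.3894)–(-0.5584, 0.5584, 0.951844)  len=0.6952

Chained into 1 loop(s):
  loop 1: 20 segments, perimeter = 6.6594
Total perimeter = 6.659


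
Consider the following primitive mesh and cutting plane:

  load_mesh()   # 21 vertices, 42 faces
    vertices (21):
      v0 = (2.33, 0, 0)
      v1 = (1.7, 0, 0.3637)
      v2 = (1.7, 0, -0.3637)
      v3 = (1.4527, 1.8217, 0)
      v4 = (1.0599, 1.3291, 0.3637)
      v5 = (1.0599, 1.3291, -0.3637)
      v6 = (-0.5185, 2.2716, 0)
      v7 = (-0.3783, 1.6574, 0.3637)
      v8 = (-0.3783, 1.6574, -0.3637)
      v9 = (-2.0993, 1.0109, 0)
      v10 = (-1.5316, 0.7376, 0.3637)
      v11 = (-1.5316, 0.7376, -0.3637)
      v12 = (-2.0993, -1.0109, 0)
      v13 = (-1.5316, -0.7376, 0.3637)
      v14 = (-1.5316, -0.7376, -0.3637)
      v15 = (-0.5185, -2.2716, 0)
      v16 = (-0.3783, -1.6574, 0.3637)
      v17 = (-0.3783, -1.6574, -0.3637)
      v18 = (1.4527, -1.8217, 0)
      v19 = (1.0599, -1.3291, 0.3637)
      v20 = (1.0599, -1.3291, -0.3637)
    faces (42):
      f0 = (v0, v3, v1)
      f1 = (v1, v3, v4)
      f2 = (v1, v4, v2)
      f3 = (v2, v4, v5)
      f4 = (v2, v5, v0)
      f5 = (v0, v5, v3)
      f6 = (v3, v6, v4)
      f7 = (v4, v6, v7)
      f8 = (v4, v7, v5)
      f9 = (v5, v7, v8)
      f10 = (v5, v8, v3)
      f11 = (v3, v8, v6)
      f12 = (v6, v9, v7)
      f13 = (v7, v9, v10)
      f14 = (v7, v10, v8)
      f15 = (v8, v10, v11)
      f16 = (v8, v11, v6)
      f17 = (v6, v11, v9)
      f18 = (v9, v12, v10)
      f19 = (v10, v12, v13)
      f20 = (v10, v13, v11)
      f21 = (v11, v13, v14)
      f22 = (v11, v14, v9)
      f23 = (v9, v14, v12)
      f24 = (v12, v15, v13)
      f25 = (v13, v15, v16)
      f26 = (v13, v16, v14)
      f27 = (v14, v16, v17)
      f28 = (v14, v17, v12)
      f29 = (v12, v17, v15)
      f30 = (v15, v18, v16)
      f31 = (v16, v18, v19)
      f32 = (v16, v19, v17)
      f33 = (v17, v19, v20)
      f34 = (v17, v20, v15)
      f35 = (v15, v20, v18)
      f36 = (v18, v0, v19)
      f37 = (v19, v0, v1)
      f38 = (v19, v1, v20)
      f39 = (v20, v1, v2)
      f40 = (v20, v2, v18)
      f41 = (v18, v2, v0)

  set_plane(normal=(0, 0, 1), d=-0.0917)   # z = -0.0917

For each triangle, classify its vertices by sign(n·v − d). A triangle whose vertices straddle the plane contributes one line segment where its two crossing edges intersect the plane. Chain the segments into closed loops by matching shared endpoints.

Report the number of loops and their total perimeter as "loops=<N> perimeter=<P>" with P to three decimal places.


Straddling triangles (28 of 42):
  (v1,v4,v2) [++-] → (1.46064, 0.496996, -0.0917)–(1.7, 0, -0.0917)  len=0.5516
  (v2,v4,v5) [-+-] → (1.46064, 0.496996, -0.0917)–(1.0599, 1.3291, -0.0917)  len=0.9236
  (v2,v5,v0) [--+] → (2.00977, 0.335107, -0.0917)–(2.17116, 0, -0.0917)  len=0.3719
  (v0,v5,v3) [+-+] → (2.00977, 0.335107, -0.0917)–(1.35366, 1.6975, -0.0917)  len=1.5121
  (v4,v7,v5) [++-] → (0.522107, 1.45186, -0.0917)–(1.0599, 1.3291, -0.0917)  len=0.5516
  (v5,v7,v8) [-+-] → (0.522107, 1.45186, -0.0917)–(-0.3783, 1.6574, -0.0917)  len=0.9236
  (v5,v8,v3) [--+] → (0.991048, 1.78027, -0.0917)–(1.35366, 1.6975, -0.0917)  len=0.3719
  (v3,v8,v6) [+-+] → (0.991048, 1.78027, -0.0917)–(-0.483151, 2.11674, -0.0917)  len=1.5121
  (v7,v10,v8) [++-] → (-0.809559, 1.31345, -0.0917)–(-0.3783, 1.6574, -0.0917)  len=0.5516
  (v8,v10,v11) [-+-] → (-0.809559, 1.31345, -0.0917)–(-1.5316, 0.7376, -0.0917)  len=0.9236
  (v8,v11,v6) [--+] → (-0.773934, 1.88483, -0.0917)–(-0.483151, 2.11674, -0.0917)  len=0.3719
  (v6,v11,v9) [+-+] → (-0.773934, 1.88483, -0.0917)–(-1.95617, 0.941993, -0.0917)  len=1.5122
  (v10,v13,v11) [++-] → (-1.5316, 0.185972, -0.0917)–(-1.5316, 0.7376, -0.0917)  len=0.5516
  (v11,v13,v14) [-+-] → (-1.5316, 0.185972, -0.0917)–(-1.5316, -0.7376, -0.0917)  len=0.9236
  (v11,v14,v9) [--+] → (-1.95617, 0.570049, -0.0917)–(-1.95617, 0.941993, -0.0917)  len=0.3719
  (v9,v14,v12) [+-+] → (-1.95617, 0.570049, -0.0917)–(-1.95617, -0.941993, -0.0917)  len=1.5120
  (v13,v16,v14) [++-] → (-1.10034, -1.08155, -0.0917)–(-1.5316, -0.7376, -0.0917)  len=0.5516
  (v14,v16,v17) [-+-] → (-1.10034, -1.08155, -0.0917)–(-0.3783, -1.6574, -0.0917)  len=0.9236
  (v14,v17,v12) [--+] → (-1.66538, -1.1739, -0.0917)–(-1.95617, -0.941993, -0.0917)  len=0.3719
  (v12,v17,v15) [+-+] → (-1.66538, -1.1739, -0.0917)–(-0.483151, -2.11674, -0.0917)  len=1.5122
  (v16,v19,v17) [++-] → (0.159493, -1.53464, -0.0917)–(-0.3783, -1.6574, -0.0917)  len=0.5516
  (v17,v19,v20) [-+-] → (0.159493, -1.53464, -0.0917)–(1.0599, -1.3291, -0.0917)  len=0.9236
  (v17,v20,v15) [--+] → (-0.120537, -2.03397, -0.0917)–(-0.483151, -2.11674, -0.0917)  len=0.3719
  (v15,v20,v18) [+-+] → (-0.120537, -2.03397, -0.0917)–(1.35366, -1.6975, -0.0917)  len=1.5121
  (v19,v1,v20) [++-] → (1.29926, -0.832104, -0.0917)–(1.0599, -1.3291, -0.0917)  len=0.5516
  (v20,v1,v2) [-+-] → (1.29926, -0.832104, -0.0917)–(1.7, 0, -0.0917)  len=0.9236
  (v20,v2,v18) [--+] → (1.51505, -1.36239, -0.0917)–(1.35366, -1.6975, -0.0917)  len=0.3719
  (v18,v2,v0) [+-+] → (1.51505, -1.36239, -0.0917)–(2.17116, 0, -0.0917)  len=1.5121

Chained into 2 loop(s):
  loop 1: 14 segments, perimeter = 10.3263
  loop 2: 14 segments, perimeter = 13.1885
Total perimeter = 23.515

loops=2 perimeter=23.515


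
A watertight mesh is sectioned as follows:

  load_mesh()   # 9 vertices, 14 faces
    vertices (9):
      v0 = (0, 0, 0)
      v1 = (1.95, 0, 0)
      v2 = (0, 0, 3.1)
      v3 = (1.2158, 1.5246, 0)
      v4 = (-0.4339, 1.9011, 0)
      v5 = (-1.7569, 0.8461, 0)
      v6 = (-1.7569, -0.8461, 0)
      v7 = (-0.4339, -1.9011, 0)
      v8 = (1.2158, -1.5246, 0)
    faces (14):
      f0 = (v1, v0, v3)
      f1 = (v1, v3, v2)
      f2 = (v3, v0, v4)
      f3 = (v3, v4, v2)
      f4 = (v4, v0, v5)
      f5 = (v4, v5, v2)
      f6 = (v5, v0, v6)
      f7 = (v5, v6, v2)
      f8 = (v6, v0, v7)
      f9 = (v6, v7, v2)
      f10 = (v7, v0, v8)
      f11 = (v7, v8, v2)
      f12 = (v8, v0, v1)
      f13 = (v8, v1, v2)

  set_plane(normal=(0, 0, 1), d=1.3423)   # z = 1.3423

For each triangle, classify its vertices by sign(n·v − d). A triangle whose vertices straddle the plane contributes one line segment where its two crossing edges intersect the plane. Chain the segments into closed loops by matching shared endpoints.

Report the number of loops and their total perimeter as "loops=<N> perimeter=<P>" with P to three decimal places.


Straddling triangles (7 of 14):
  (v1,v3,v2) [--+] → (0.689359, 0.864448, 1.3423)–(1.10565, 0, 1.3423)  len=0.9595
  (v3,v4,v2) [--+] → (-0.246021, 1.07792, 1.3423)–(0.689359, 0.864448, 1.3423)  len=0.9594
  (v4,v5,v2) [--+] → (-0.996162, 0.479739, 1.3423)–(-0.246021, 1.07792, 1.3423)  len=0.9594
  (v5,v6,v2) [--+] → (-0.996162, -0.479739, 1.3423)–(-0.996162, 0.479739, 1.3423)  len=0.9595
  (v6,v7,v2) [--+] → (-0.246021, -1.07792, 1.3423)–(-0.996162, -0.479739, 1.3423)  len=0.9594
  (v7,v8,v2) [--+] → (0.689359, -0.864448, 1.3423)–(-0.246021, -1.07792, 1.3423)  len=0.9594
  (v8,v1,v2) [--+] → (1.10565, 0, 1.3423)–(0.689359, -0.864448, 1.3423)  len=0.9595

Chained into 1 loop(s):
  loop 1: 7 segments, perimeter = 6.7162
Total perimeter = 6.716

loops=1 perimeter=6.716


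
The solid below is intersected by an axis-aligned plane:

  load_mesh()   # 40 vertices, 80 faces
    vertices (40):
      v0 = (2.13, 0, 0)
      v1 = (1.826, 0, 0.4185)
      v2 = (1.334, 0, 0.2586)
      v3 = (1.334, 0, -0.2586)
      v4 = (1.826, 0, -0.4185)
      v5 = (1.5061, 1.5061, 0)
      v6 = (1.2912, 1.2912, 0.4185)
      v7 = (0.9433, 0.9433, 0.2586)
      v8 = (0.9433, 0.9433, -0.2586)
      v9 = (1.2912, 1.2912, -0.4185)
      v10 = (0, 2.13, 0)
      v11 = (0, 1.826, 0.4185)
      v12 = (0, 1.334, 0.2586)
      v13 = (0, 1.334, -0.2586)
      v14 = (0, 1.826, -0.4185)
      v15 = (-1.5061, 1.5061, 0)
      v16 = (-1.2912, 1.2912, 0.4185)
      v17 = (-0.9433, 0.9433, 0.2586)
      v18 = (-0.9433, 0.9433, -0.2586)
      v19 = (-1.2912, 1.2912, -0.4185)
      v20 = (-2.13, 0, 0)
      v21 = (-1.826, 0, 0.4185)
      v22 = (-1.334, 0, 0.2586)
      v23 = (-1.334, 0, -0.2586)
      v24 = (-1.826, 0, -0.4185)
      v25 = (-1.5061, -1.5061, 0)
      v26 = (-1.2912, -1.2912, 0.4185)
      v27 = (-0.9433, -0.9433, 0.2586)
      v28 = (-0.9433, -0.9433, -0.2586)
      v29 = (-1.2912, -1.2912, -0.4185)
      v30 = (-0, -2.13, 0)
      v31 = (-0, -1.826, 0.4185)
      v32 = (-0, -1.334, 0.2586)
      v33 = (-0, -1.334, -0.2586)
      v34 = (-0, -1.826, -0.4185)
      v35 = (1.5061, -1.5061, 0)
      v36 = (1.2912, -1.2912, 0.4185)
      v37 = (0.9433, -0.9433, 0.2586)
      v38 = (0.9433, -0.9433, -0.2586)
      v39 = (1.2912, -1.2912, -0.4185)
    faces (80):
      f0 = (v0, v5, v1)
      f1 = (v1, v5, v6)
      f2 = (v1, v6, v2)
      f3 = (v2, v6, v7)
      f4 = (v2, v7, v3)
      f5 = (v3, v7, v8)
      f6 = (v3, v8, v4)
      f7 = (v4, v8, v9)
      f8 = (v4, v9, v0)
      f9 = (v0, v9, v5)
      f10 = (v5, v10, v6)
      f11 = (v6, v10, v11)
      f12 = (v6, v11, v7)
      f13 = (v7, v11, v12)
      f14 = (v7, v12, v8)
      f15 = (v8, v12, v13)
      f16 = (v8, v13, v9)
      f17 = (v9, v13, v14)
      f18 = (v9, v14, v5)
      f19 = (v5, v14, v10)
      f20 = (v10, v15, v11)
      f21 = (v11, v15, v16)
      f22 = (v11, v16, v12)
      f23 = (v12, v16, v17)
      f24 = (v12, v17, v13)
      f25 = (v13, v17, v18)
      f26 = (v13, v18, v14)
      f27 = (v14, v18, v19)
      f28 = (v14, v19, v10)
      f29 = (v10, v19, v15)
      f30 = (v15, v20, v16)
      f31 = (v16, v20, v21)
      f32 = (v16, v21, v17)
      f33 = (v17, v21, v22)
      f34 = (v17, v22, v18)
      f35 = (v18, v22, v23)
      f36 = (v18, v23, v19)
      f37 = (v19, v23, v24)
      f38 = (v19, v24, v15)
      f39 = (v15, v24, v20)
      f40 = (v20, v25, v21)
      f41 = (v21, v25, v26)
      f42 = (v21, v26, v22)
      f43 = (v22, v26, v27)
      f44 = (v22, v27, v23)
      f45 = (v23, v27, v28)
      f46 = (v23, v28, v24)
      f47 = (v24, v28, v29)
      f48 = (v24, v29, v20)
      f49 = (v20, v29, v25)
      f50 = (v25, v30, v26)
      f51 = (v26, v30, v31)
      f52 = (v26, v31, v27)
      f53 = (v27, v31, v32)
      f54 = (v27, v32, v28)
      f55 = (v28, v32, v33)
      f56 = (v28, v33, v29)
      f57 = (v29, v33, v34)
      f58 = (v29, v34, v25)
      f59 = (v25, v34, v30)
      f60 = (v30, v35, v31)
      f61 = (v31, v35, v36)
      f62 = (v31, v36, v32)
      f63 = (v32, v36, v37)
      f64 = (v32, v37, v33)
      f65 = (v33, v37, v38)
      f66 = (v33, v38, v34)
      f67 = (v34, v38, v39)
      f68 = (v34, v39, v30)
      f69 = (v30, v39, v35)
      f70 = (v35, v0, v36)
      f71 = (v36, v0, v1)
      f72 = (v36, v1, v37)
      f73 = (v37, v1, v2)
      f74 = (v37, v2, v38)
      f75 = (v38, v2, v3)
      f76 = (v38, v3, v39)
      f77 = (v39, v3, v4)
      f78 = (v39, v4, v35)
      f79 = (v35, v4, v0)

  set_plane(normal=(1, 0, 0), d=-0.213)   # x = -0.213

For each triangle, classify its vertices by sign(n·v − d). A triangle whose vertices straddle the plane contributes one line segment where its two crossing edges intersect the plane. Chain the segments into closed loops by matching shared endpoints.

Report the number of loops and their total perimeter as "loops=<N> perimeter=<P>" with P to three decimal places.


loops=2 perimeter=5.173

Straddling triangles (20 of 80):
  (v10,v15,v11) [+-+] → (-0.213, 2.04177, 0)–(-0.213, 1.78076, 0.359314)  len=0.4441
  (v11,v15,v16) [+--] → (-0.213, 1.78076, 0.359314)–(-0.213, 1.73778, 0.4185)  len=0.0731
  (v11,v16,v12) [+-+] → (-0.213, 1.73778, 0.4185)–(-0.213, 1.32694, 0.284978)  len=0.4320
  (v12,v16,v17) [+--] → (-0.213, 1.32694, 0.284978)–(-0.213, 1.24578, 0.2586)  len=0.0853
  (v12,v17,v13) [+-+] → (-0.213, 1.24578, 0.2586)–(-0.213, 1.24578, -0.141815)  len=0.4004
  (v13,v17,v18) [+--] → (-0.213, 1.24578, -0.141815)–(-0.213, 1.24578, -0.2586)  len=0.1168
  (v13,v18,v14) [+-+] → (-0.213, 1.24578, -0.2586)–(-0.213, 1.62668, -0.382394)  len=0.4005
  (v14,v18,v19) [+--] → (-0.213, 1.62668, -0.382394)–(-0.213, 1.73778, -0.4185)  len=0.1168
  (v14,v19,v10) [+-+] → (-0.213, 1.73778, -0.4185)–(-0.213, 1.99163, -0.0690369)  len=0.4319
  (v10,v19,v15) [+--] → (-0.213, 1.99163, -0.0690369)–(-0.213, 2.04177, 0)  len=0.0853
  (v25,v30,v26) [-+-] → (-0.213, -2.04177, 0)–(-0.213, -1.99163, 0.0690369)  len=0.0853
  (v26,v30,v31) [-++] → (-0.213, -1.99163, 0.0690369)–(-0.213, -1.73778, 0.4185)  len=0.4319
  (v26,v31,v27) [-+-] → (-0.213, -1.73778, 0.4185)–(-0.213, -1.62668, 0.382394)  len=0.1168
  (v27,v31,v32) [-++] → (-0.213, -1.62668, 0.382394)–(-0.213, -1.24578, 0.2586)  len=0.4005
  (v27,v32,v28) [-+-] → (-0.213, -1.24578, 0.2586)–(-0.213, -1.24578, 0.141815)  len=0.1168
  (v28,v32,v33) [-++] → (-0.213, -1.24578, 0.141815)–(-0.213, -1.24578, -0.2586)  len=0.4004
  (v28,v33,v29) [-+-] → (-0.213, -1.24578, -0.2586)–(-0.213, -1.32694, -0.284978)  len=0.0853
  (v29,v33,v34) [-++] → (-0.213, -1.32694, -0.284978)–(-0.213, -1.73778, -0.4185)  len=0.4320
  (v29,v34,v25) [-+-] → (-0.213, -1.73778, -0.4185)–(-0.213, -1.78076, -0.359314)  len=0.0731
  (v25,v34,v30) [-++] → (-0.213, -1.78076, -0.359314)–(-0.213, -2.04177, 0)  len=0.4441

Chained into 2 loop(s):
  loop 1: 10 segments, perimeter = 2.5864
  loop 2: 10 segments, perimeter = 2.5864
Total perimeter = 5.173


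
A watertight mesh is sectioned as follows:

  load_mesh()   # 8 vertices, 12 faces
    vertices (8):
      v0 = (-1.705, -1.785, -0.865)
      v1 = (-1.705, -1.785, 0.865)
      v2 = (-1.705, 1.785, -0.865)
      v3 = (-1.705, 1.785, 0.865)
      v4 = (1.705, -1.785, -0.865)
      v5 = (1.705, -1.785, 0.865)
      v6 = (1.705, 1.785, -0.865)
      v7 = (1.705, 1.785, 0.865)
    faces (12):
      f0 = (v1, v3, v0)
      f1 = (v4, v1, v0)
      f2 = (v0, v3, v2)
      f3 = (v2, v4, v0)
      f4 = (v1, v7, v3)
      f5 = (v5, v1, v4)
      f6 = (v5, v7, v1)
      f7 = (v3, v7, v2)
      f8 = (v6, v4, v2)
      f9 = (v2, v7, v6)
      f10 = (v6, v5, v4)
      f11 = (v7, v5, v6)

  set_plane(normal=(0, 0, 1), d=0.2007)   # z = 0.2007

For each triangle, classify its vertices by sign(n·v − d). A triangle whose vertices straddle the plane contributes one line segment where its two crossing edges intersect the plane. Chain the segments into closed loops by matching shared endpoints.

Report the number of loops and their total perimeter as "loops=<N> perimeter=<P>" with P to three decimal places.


loops=1 perimeter=13.960

Straddling triangles (8 of 12):
  (v1,v3,v0) [++-] → (-1.705, 0.414161, 0.2007)–(-1.705, -1.785, 0.2007)  len=2.1992
  (v4,v1,v0) [-+-] → (-0.395599, -1.785, 0.2007)–(-1.705, -1.785, 0.2007)  len=1.3094
  (v0,v3,v2) [-+-] → (-1.705, 0.414161, 0.2007)–(-1.705, 1.785, 0.2007)  len=1.3708
  (v5,v1,v4) [++-] → (-0.395599, -1.785, 0.2007)–(1.705, -1.785, 0.2007)  len=2.1006
  (v3,v7,v2) [++-] → (0.395599, 1.785, 0.2007)–(-1.705, 1.785, 0.2007)  len=2.1006
  (v2,v7,v6) [-+-] → (0.395599, 1.785, 0.2007)–(1.705, 1.785, 0.2007)  len=1.3094
  (v6,v5,v4) [-+-] → (1.705, -0.414161, 0.2007)–(1.705, -1.785, 0.2007)  len=1.3708
  (v7,v5,v6) [++-] → (1.705, -0.414161, 0.2007)–(1.705, 1.785, 0.2007)  len=2.1992

Chained into 1 loop(s):
  loop 1: 8 segments, perimeter = 13.9600
Total perimeter = 13.960


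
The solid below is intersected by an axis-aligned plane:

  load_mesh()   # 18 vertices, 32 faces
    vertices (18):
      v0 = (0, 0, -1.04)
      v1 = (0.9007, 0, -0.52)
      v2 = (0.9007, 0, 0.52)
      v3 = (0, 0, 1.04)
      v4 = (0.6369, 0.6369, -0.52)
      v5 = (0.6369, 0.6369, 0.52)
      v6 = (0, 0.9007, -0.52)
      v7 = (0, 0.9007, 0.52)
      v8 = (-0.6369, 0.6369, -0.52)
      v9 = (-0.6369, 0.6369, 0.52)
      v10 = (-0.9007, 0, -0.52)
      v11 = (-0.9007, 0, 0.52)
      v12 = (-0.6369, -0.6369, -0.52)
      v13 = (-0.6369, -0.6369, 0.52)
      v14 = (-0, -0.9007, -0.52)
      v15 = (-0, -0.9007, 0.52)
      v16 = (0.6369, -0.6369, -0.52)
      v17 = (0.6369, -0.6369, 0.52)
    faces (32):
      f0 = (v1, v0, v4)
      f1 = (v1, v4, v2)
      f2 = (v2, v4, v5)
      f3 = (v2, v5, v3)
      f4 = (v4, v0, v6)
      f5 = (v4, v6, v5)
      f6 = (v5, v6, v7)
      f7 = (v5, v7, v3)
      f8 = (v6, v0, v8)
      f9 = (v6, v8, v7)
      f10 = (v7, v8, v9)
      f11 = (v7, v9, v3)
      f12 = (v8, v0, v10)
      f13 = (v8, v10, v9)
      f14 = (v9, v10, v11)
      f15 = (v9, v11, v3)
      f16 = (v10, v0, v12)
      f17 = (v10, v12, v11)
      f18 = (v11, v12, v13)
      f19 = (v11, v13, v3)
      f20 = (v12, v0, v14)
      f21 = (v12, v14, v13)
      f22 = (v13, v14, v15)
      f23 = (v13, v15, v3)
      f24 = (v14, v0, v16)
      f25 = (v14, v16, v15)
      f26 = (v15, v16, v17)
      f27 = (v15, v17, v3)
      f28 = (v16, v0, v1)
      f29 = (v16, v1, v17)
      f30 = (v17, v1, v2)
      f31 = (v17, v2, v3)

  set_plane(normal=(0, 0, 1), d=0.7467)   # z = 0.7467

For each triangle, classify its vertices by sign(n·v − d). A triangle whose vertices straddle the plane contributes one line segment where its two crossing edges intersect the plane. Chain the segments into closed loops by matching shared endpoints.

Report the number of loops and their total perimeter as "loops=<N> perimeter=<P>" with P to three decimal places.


loops=1 perimeter=3.111

Straddling triangles (8 of 32):
  (v2,v5,v3) [--+] → (0.359236, 0.359236, 0.7467)–(0.508029, 0, 0.7467)  len=0.3888
  (v5,v7,v3) [--+] → (0, 0.508029, 0.7467)–(0.359236, 0.359236, 0.7467)  len=0.3888
  (v7,v9,v3) [--+] → (-0.359236, 0.359236, 0.7467)–(0, 0.508029, 0.7467)  len=0.3888
  (v9,v11,v3) [--+] → (-0.508029, 0, 0.7467)–(-0.359236, 0.359236, 0.7467)  len=0.3888
  (v11,v13,v3) [--+] → (-0.359236, -0.359236, 0.7467)–(-0.508029, 0, 0.7467)  len=0.3888
  (v13,v15,v3) [--+] → (0, -0.508029, 0.7467)–(-0.359236, -0.359236, 0.7467)  len=0.3888
  (v15,v17,v3) [--+] → (0.359236, -0.359236, 0.7467)–(0, -0.508029, 0.7467)  len=0.3888
  (v17,v2,v3) [--+] → (0.508029, 0, 0.7467)–(0.359236, -0.359236, 0.7467)  len=0.3888

Chained into 1 loop(s):
  loop 1: 8 segments, perimeter = 3.1107
Total perimeter = 3.111


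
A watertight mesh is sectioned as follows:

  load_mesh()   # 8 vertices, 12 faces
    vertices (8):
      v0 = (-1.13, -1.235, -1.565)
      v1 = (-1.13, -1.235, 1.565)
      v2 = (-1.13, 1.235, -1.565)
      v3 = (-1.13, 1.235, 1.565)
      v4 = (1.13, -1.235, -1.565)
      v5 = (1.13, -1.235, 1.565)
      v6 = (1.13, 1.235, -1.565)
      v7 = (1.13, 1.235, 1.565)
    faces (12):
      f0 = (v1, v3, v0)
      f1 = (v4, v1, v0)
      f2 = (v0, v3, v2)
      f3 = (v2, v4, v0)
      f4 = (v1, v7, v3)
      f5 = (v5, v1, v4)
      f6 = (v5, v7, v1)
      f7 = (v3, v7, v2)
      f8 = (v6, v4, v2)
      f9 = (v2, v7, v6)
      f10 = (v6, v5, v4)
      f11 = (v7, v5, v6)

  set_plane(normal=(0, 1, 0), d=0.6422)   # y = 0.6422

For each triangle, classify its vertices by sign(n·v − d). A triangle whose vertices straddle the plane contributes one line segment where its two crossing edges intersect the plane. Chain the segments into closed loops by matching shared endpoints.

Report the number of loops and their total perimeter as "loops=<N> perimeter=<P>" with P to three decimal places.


Straddling triangles (8 of 12):
  (v1,v3,v0) [-+-] → (-1.13, 0.6422, 1.565)–(-1.13, 0.6422, 0.8138)  len=0.7512
  (v0,v3,v2) [-++] → (-1.13, 0.6422, 0.8138)–(-1.13, 0.6422, -1.565)  len=2.3788
  (v2,v4,v0) [+--] → (-0.5876, 0.6422, -1.565)–(-1.13, 0.6422, -1.565)  len=0.5424
  (v1,v7,v3) [-++] → (0.5876, 0.6422, 1.565)–(-1.13, 0.6422, 1.565)  len=1.7176
  (v5,v7,v1) [-+-] → (1.13, 0.6422, 1.565)–(0.5876, 0.6422, 1.565)  len=0.5424
  (v6,v4,v2) [+-+] → (1.13, 0.6422, -1.565)–(-0.5876, 0.6422, -1.565)  len=1.7176
  (v6,v5,v4) [+--] → (1.13, 0.6422, -0.8138)–(1.13, 0.6422, -1.565)  len=0.7512
  (v7,v5,v6) [+-+] → (1.13, 0.6422, 1.565)–(1.13, 0.6422, -0.8138)  len=2.3788

Chained into 1 loop(s):
  loop 1: 8 segments, perimeter = 10.7800
Total perimeter = 10.780

loops=1 perimeter=10.780


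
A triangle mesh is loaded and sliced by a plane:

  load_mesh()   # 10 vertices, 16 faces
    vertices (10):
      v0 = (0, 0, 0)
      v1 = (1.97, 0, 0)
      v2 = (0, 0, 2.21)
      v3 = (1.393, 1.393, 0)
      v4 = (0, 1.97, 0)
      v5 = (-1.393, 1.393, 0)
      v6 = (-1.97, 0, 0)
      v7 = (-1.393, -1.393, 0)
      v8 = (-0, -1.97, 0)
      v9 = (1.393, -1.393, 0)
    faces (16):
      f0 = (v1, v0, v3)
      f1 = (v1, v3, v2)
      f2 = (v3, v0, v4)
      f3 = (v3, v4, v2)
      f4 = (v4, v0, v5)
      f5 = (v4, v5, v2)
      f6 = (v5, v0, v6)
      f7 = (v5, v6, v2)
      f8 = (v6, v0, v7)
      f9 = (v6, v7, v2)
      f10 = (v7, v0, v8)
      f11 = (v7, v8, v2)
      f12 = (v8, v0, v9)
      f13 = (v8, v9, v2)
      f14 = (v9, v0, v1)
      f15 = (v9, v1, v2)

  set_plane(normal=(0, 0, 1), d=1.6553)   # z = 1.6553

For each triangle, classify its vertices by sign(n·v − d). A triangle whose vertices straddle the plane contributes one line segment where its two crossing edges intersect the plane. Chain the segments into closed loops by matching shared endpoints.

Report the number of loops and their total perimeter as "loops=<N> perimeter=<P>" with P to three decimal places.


Straddling triangles (8 of 16):
  (v1,v3,v2) [--+] → (0.349637, 0.349637, 1.6553)–(0.494461, 0, 1.6553)  len=0.3784
  (v3,v4,v2) [--+] → (0, 0.494461, 1.6553)–(0.349637, 0.349637, 1.6553)  len=0.3784
  (v4,v5,v2) [--+] → (-0.349637, 0.349637, 1.6553)–(0, 0.494461, 1.6553)  len=0.3784
  (v5,v6,v2) [--+] → (-0.494461, 0, 1.6553)–(-0.349637, 0.349637, 1.6553)  len=0.3784
  (v6,v7,v2) [--+] → (-0.349637, -0.349637, 1.6553)–(-0.494461, 0, 1.6553)  len=0.3784
  (v7,v8,v2) [--+] → (0, -0.494461, 1.6553)–(-0.349637, -0.349637, 1.6553)  len=0.3784
  (v8,v9,v2) [--+] → (0.349637, -0.349637, 1.6553)–(0, -0.494461, 1.6553)  len=0.3784
  (v9,v1,v2) [--+] → (0.494461, 0, 1.6553)–(0.349637, -0.349637, 1.6553)  len=0.3784

Chained into 1 loop(s):
  loop 1: 8 segments, perimeter = 3.0276
Total perimeter = 3.028

loops=1 perimeter=3.028


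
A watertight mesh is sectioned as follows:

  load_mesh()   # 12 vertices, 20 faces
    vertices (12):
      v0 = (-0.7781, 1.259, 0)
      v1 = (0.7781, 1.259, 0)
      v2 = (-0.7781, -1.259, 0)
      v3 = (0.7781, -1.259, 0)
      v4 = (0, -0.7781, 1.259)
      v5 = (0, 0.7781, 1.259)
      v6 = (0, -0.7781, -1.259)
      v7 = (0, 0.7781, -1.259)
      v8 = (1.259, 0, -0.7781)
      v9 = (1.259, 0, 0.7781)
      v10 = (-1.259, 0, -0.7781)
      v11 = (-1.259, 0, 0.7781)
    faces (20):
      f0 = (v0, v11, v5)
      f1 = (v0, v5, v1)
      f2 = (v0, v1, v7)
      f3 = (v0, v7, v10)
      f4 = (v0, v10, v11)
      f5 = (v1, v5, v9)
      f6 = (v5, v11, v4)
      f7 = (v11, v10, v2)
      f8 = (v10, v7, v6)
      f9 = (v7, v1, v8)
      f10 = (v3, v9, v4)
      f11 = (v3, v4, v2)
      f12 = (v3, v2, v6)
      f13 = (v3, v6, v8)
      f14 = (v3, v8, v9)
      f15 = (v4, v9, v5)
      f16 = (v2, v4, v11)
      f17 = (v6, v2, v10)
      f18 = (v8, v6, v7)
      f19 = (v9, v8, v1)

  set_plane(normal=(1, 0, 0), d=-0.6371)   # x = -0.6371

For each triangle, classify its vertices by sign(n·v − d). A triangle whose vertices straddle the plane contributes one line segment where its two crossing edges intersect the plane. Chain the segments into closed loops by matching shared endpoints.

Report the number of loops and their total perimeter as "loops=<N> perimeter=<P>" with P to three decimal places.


loops=1 perimeter=6.969

Straddling triangles (10 of 20):
  (v0,v11,v5) [--+] → (-0.6371, 0.384353, 1.01565)–(-0.6371, 1.17186, 0.228144)  len=1.1137
  (v0,v5,v1) [-++] → (-0.6371, 1.17186, 0.228144)–(-0.6371, 1.259, 0)  len=0.2442
  (v0,v1,v7) [-++] → (-0.6371, 1.259, 0)–(-0.6371, 1.17186, -0.228144)  len=0.2442
  (v0,v7,v10) [-+-] → (-0.6371, 1.17186, -0.228144)–(-0.6371, 0.384353, -1.01565)  len=1.1137
  (v5,v11,v4) [+-+] → (-0.6371, 0.384353, 1.01565)–(-0.6371, -0.384353, 1.01565)  len=0.7687
  (v10,v7,v6) [-++] → (-0.6371, 0.384353, -1.01565)–(-0.6371, -0.384353, -1.01565)  len=0.7687
  (v3,v4,v2) [++-] → (-0.6371, -1.17186, 0.228144)–(-0.6371, -1.259, 0)  len=0.2442
  (v3,v2,v6) [+-+] → (-0.6371, -1.259, 0)–(-0.6371, -1.17186, -0.228144)  len=0.2442
  (v2,v4,v11) [-+-] → (-0.6371, -1.17186, 0.228144)–(-0.6371, -0.384353, 1.01565)  len=1.1137
  (v6,v2,v10) [+--] → (-0.6371, -1.17186, -0.228144)–(-0.6371, -0.384353, -1.01565)  len=1.1137

Chained into 1 loop(s):
  loop 1: 10 segments, perimeter = 6.9691
Total perimeter = 6.969


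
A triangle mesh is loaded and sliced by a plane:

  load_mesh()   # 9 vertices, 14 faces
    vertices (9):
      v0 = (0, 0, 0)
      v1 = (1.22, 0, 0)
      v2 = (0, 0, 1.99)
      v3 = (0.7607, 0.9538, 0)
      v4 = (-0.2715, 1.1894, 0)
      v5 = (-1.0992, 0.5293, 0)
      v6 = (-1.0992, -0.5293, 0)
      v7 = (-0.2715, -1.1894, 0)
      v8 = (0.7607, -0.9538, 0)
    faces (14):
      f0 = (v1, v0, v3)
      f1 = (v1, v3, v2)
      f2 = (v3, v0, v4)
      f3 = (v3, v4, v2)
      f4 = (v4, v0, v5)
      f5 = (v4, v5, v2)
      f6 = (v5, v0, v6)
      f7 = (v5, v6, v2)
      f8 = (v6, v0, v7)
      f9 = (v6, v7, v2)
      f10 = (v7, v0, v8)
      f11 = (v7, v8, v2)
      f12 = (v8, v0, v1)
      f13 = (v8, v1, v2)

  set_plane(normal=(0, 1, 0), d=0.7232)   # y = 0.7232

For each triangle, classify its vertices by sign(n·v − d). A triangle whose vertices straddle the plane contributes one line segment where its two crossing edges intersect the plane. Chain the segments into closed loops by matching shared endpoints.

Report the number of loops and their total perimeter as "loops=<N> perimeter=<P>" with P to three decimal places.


loops=1 perimeter=4.134

Straddling triangles (6 of 14):
  (v1,v0,v3) [--+] → (0.576786, 0.7232, 0)–(0.871745, 0.7232, 0)  len=0.2950
  (v1,v3,v2) [-+-] → (0.871745, 0.7232, 0)–(0.576786, 0.7232, 0.481122)  len=0.5643
  (v3,v0,v4) [+-+] → (0.576786, 0.7232, 0)–(-0.165082, 0.7232, 0)  len=0.7419
  (v3,v4,v2) [++-] → (-0.165082, 0.7232, 0.780005)–(0.576786, 0.7232, 0.481122)  len=0.7998
  (v4,v0,v5) [+--] → (-0.165082, 0.7232, 0)–(-0.856069, 0.7232, 0)  len=0.6910
  (v4,v5,v2) [+--] → (-0.856069, 0.7232, 0)–(-0.165082, 0.7232, 0.780005)  len=1.0421

Chained into 1 loop(s):
  loop 1: 6 segments, perimeter = 4.1340
Total perimeter = 4.134


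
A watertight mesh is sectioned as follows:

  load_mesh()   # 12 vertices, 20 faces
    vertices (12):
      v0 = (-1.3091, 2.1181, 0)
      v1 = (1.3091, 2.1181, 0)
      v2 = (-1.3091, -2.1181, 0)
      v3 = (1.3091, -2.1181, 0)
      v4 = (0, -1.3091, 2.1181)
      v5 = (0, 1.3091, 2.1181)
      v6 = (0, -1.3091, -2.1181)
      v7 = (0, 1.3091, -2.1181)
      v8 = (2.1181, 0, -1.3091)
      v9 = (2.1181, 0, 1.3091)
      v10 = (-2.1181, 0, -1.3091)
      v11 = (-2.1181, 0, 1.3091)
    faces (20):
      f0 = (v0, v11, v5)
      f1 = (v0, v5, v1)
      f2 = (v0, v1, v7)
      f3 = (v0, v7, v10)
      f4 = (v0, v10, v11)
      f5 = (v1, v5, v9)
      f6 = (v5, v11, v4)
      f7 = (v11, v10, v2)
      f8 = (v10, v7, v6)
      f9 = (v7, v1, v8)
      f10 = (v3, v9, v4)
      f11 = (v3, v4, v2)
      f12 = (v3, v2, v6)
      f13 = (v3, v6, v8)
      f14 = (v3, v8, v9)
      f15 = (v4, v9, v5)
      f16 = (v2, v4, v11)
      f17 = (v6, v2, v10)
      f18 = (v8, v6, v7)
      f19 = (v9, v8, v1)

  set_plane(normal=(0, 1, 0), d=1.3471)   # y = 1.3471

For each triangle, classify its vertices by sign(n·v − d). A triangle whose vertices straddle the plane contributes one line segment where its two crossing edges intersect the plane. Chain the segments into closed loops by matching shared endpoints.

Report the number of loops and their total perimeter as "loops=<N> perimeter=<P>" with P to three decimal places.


loops=1 perimeter=10.875

Straddling triangles (8 of 20):
  (v0,v11,v5) [+--] → (-1.60358, 1.3471, 0.47652)–(-0.0614905, 1.3471, 2.01861)  len=2.1808
  (v0,v5,v1) [+-+] → (-0.0614905, 1.3471, 2.01861)–(0.0614905, 1.3471, 2.01861)  len=0.1230
  (v0,v1,v7) [++-] → (0.0614905, 1.3471, -2.01861)–(-0.0614905, 1.3471, -2.01861)  len=0.1230
  (v0,v7,v10) [+--] → (-0.0614905, 1.3471, -2.01861)–(-1.60358, 1.3471, -0.47652)  len=2.1808
  (v0,v10,v11) [+--] → (-1.60358, 1.3471, -0.47652)–(-1.60358, 1.3471, 0.47652)  len=0.9530
  (v1,v5,v9) [+--] → (0.0614905, 1.3471, 2.01861)–(1.60358, 1.3471, 0.47652)  len=2.1808
  (v7,v1,v8) [-+-] → (0.0614905, 1.3471, -2.01861)–(1.60358, 1.3471, -0.47652)  len=2.1808
  (v9,v8,v1) [--+] → (1.60358, 1.3471, -0.47652)–(1.60358, 1.3471, 0.47652)  len=0.9530

Chained into 1 loop(s):
  loop 1: 8 segments, perimeter = 10.8754
Total perimeter = 10.875


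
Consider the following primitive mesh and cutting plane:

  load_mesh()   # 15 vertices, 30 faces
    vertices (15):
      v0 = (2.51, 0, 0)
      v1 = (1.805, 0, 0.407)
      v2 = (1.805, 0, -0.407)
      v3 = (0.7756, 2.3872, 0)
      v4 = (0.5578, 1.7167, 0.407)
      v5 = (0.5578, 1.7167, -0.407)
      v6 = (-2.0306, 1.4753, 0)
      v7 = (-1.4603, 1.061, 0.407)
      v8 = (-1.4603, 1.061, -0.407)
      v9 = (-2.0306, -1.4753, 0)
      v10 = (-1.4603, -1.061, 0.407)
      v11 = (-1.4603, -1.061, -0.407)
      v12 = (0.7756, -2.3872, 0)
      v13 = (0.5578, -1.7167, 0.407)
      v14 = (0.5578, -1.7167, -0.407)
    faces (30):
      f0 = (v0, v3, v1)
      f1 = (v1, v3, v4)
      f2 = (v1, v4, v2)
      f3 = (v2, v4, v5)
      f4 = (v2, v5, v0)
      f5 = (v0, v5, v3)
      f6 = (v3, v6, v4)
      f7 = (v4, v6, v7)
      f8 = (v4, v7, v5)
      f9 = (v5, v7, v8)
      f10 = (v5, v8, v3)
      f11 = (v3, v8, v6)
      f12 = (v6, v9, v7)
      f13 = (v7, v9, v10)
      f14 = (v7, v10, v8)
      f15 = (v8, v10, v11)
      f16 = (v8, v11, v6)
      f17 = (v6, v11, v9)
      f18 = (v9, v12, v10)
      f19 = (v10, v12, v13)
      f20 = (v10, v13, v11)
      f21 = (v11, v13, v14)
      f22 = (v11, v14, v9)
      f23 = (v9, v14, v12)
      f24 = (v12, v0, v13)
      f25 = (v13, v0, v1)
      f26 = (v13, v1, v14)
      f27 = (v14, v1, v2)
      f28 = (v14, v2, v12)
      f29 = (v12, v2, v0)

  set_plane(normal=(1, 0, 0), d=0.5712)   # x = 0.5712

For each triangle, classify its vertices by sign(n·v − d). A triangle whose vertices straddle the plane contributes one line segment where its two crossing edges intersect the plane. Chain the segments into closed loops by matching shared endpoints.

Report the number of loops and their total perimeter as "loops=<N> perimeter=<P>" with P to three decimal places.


Straddling triangles (16 of 30):
  (v1,v3,v4) [++-] → (0.5712, 1.75795, 0.38196)–(0.5712, 1.69826, 0.407)  len=0.0647
  (v1,v4,v2) [+-+] → (0.5712, 1.69826, 0.407)–(0.5712, 1.69826, 0.398254)  len=0.0087
  (v2,v4,v5) [+--] → (0.5712, 1.69826, 0.398254)–(0.5712, 1.69826, -0.407)  len=0.8053
  (v2,v5,v0) [+-+] → (0.5712, 1.69826, -0.407)–(0.5712, 1.70492, -0.404206)  len=0.0072
  (v0,v5,v3) [+-+] → (0.5712, 1.70492, -0.404206)–(0.5712, 1.75795, -0.38196)  len=0.0575
  (v3,v6,v4) [+--] → (0.5712, 2.32078, 0)–(0.5712, 1.75795, 0.38196)  len=0.6802
  (v5,v8,v3) [--+] → (0.5712, 2.26596, -0.0372069)–(0.5712, 1.75795, -0.38196)  len=0.6139
  (v3,v8,v6) [+--] → (0.5712, 2.26596, -0.0372069)–(0.5712, 2.32078, 0)  len=0.0663
  (v9,v12,v10) [-+-] → (0.5712, -2.32078, 0)–(0.5712, -2.26596, 0.0372069)  len=0.0663
  (v10,v12,v13) [-+-] → (0.5712, -2.26596, 0.0372069)–(0.5712, -1.75795, 0.38196)  len=0.6139
  (v9,v14,v12) [--+] → (0.5712, -1.75795, -0.38196)–(0.5712, -2.32078, 0)  len=0.6802
  (v12,v0,v13) [++-] → (0.5712, -1.70492, 0.404206)–(0.5712, -1.75795, 0.38196)  len=0.0575
  (v13,v0,v1) [-++] → (0.5712, -1.70492, 0.404206)–(0.5712, -1.69826, 0.407)  len=0.0072
  (v13,v1,v14) [-+-] → (0.5712, -1.69826, 0.407)–(0.5712, -1.69826, -0.398254)  len=0.8053
  (v14,v1,v2) [-++] → (0.5712, -1.69826, -0.398254)–(0.5712, -1.69826, -0.407)  len=0.0087
  (v14,v2,v12) [-++] → (0.5712, -1.69826, -0.407)–(0.5712, -1.75795, -0.38196)  len=0.0647

Chained into 2 loop(s):
  loop 1: 8 segments, perimeter = 2.3039
  loop 2: 8 segments, perimeter = 2.3039
Total perimeter = 4.608

loops=2 perimeter=4.608
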